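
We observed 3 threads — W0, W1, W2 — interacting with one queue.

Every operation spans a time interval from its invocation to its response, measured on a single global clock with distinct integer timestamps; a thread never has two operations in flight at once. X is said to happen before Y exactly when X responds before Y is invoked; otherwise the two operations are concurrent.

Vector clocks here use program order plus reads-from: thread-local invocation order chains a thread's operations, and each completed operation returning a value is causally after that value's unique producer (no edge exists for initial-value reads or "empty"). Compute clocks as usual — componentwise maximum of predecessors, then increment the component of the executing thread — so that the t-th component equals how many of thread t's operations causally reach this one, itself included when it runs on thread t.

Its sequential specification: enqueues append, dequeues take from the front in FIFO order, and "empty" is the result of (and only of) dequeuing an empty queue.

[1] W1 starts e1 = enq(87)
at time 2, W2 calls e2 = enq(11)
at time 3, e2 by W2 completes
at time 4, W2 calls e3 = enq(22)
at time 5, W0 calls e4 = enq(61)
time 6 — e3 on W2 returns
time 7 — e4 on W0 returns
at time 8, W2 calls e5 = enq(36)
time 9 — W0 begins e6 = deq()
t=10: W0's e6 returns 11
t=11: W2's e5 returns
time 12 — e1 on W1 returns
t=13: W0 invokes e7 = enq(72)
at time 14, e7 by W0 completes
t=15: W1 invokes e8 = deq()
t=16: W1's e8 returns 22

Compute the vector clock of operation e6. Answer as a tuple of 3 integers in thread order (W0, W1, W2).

(2, 0, 1)

e2 (invocation 2): nothing precedes it; W2's component alone gives (0, 0, 1)
e1 (invocation 1): nothing precedes it; W1's component alone gives (0, 1, 0)
e4 (invocation 5): nothing precedes it; W0's component alone gives (1, 0, 0)
from VC(e2)=(0, 0, 1), e3 (invoked 4) maxes components and bumps W2 → (0, 0, 2)
from VC(e3)=(0, 0, 2), e5 (invoked 8) maxes components and bumps W2 → (0, 0, 3)
from VC(e2)=(0, 0, 1), VC(e4)=(1, 0, 0), e6 (invoked 9) maxes components and bumps W0 → (2, 0, 1)
from VC(e1)=(0, 1, 0), VC(e3)=(0, 0, 2), e8 (invoked 15) maxes components and bumps W1 → (0, 2, 2)
from VC(e6)=(2, 0, 1), e7 (invoked 13) maxes components and bumps W0 → (3, 0, 1)
target: VC(e6) = (2, 0, 1)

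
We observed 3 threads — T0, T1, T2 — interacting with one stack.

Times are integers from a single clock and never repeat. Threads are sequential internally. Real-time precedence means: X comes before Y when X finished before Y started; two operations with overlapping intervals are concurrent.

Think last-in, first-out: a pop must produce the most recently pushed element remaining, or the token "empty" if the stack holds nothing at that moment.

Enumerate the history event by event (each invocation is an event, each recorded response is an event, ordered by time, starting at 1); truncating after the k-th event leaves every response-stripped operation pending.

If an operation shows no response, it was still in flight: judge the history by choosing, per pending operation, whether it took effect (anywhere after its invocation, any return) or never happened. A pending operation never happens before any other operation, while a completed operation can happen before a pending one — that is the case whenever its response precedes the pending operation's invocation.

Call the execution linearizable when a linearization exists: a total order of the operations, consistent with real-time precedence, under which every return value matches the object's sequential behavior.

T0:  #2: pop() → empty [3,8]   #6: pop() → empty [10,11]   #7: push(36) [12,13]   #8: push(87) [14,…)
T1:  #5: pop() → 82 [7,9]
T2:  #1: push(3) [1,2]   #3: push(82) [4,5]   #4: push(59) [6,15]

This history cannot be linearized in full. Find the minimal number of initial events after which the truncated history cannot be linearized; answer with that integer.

events 1..7 are linearizable; a witness order is #1, #2, #3:
1. #1 push(3), leaving stack <3>
2. #2 pop() (pending, included), leaving stack <>
3. #3 push(82), leaving stack <82>
include event 8 — #2 responding at 8 — and every candidate order breaks
completion choices over the 2 pending operations (#4, #5) were checked; none helps
take #1, #2, #3 (pending dropped): step 2 already fails, because #2 pop() → empty cannot occur there
take #1, #3, #2 (pending dropped): step 3 already fails, because #2 pop() → empty cannot occur there

8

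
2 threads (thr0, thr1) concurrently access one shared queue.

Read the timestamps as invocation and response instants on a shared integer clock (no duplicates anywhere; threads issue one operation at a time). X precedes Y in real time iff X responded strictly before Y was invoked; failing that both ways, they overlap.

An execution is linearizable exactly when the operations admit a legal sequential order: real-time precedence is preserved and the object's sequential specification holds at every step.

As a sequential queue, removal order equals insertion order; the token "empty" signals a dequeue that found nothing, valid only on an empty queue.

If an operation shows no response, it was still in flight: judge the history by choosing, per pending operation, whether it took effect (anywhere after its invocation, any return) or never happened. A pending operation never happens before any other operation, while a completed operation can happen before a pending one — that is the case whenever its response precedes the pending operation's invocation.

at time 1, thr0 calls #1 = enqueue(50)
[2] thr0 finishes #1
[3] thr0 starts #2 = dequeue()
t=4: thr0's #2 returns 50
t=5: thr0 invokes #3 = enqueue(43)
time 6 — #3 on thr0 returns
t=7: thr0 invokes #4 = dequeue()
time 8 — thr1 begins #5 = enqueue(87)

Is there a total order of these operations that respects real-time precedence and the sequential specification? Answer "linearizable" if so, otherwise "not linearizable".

one valid linearization: #1, #2, #3
step 1: #1 enqueue(50) — queue <50>
step 2: #2 dequeue() → 50 — queue <>
step 3: #3 enqueue(43) — queue <43>

linearizable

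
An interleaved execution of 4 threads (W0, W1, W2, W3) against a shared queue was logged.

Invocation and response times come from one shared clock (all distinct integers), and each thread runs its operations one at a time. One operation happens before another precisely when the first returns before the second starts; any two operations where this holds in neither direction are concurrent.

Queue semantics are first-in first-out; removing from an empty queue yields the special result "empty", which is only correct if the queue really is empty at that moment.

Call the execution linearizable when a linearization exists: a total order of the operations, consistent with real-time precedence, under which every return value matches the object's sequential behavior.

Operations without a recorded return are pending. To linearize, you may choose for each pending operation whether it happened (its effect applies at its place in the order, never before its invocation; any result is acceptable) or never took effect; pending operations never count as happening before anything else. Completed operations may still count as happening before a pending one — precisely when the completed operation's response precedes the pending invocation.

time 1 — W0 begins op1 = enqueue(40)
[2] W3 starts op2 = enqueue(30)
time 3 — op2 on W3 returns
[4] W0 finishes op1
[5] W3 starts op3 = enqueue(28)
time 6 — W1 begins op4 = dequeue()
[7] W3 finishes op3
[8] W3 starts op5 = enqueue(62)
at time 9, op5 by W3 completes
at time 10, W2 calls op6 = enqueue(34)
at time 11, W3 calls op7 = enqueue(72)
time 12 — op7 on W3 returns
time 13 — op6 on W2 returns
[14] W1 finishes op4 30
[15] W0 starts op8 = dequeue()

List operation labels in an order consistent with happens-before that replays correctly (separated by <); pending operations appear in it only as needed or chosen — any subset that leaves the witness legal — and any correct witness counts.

after step 1 (op2 enqueue(30)): queue <30>
after step 2 (op1 enqueue(40)): queue <30,40>
after step 3 (op3 enqueue(28)): queue <30,40,28>
after step 4 (op4 dequeue() → 30): queue <40,28>
after step 5 (op5 enqueue(62)): queue <40,28,62>
after step 6 (op6 enqueue(34)): queue <40,28,62,34>
after step 7 (op7 enqueue(72)): queue <40,28,62,34,72>

op2 < op1 < op3 < op4 < op5 < op6 < op7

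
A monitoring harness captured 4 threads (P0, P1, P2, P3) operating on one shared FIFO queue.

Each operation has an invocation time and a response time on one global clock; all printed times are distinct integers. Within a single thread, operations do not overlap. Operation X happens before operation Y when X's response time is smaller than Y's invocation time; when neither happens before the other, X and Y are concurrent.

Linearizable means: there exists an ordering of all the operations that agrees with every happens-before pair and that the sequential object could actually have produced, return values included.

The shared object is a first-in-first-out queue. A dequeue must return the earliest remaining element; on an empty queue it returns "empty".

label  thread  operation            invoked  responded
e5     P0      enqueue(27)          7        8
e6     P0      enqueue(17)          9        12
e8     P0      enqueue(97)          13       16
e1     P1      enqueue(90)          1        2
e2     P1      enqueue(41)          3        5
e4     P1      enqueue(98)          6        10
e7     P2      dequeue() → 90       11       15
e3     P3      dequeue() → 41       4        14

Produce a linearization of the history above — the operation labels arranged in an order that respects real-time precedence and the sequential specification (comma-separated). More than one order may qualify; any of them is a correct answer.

e1, e2, e4, e5, e6, e7, e3, e8

step 1: e1 enqueue(90) — queue <90>
step 2: e2 enqueue(41) — queue <90,41>
step 3: e4 enqueue(98) — queue <90,41,98>
step 4: e5 enqueue(27) — queue <90,41,98,27>
step 5: e6 enqueue(17) — queue <90,41,98,27,17>
step 6: e7 dequeue() → 90 — queue <41,98,27,17>
step 7: e3 dequeue() → 41 — queue <98,27,17>
step 8: e8 enqueue(97) — queue <98,27,17,97>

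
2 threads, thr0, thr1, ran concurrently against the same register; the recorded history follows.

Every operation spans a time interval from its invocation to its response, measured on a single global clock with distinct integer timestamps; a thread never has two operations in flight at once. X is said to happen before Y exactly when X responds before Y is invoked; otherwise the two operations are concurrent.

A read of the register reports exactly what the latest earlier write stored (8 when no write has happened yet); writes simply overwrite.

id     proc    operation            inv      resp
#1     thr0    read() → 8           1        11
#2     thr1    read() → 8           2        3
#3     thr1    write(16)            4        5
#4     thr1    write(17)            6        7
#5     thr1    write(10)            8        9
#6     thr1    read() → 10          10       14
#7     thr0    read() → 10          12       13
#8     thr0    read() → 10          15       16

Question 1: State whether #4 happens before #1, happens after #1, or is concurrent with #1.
Answer: concurrent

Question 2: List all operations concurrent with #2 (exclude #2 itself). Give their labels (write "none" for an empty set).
Answer: #1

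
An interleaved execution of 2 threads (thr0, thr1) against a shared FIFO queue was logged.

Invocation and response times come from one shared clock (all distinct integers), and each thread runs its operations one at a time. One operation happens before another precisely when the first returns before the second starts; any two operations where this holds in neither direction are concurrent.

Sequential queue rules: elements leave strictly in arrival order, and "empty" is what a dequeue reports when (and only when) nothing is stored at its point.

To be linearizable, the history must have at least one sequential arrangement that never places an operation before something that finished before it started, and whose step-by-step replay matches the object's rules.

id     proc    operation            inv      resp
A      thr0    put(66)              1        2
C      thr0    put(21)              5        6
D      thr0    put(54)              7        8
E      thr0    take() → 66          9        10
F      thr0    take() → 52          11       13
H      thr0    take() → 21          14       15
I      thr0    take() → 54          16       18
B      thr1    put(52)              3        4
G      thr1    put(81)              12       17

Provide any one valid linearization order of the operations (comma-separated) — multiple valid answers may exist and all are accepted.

after step 1 (A put(66)): queue <66>
after step 2 (B put(52)): queue <66,52>
after step 3 (C put(21)): queue <66,52,21>
after step 4 (D put(54)): queue <66,52,21,54>
after step 5 (E take() → 66): queue <52,21,54>
after step 6 (F take() → 52): queue <21,54>
after step 7 (G put(81)): queue <21,54,81>
after step 8 (H take() → 21): queue <54,81>
after step 9 (I take() → 54): queue <81>

A, B, C, D, E, F, G, H, I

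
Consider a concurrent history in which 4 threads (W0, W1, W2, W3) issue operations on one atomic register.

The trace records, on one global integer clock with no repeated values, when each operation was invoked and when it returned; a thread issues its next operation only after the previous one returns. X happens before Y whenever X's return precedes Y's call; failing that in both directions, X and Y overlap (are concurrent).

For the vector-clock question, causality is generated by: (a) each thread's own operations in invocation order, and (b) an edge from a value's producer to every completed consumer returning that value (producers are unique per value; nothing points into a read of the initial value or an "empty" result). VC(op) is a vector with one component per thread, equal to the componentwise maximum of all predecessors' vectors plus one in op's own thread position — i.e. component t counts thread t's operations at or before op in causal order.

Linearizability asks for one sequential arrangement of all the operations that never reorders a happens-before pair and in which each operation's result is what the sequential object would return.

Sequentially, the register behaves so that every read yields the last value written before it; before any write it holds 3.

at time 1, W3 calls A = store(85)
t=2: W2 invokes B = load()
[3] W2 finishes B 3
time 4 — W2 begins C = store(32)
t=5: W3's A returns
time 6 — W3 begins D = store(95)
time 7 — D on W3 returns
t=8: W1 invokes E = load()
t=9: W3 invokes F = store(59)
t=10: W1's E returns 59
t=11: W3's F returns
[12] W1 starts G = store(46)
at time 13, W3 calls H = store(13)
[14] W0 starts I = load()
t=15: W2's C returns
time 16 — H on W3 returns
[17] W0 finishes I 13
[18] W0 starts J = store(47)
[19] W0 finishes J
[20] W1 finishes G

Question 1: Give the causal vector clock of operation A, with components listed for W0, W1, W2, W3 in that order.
(0, 0, 0, 1)

VC(A, invoked at 1): no causal predecessors; +1 on W3 → (0, 0, 0, 1)
VC(B, invoked at 2): no causal predecessors; +1 on W2 → (0, 0, 1, 0)
merge at D (invoked 6): VC(A)=(0, 0, 0, 1), own-thread bump on W3 → (0, 0, 0, 2)
merge at C (invoked 4): VC(B)=(0, 0, 1, 0), own-thread bump on W2 → (0, 0, 2, 0)
merge at F (invoked 9): VC(D)=(0, 0, 0, 2), own-thread bump on W3 → (0, 0, 0, 3)
merge at H (invoked 13): VC(F)=(0, 0, 0, 3), own-thread bump on W3 → (0, 0, 0, 4)
merge at E (invoked 8): VC(F)=(0, 0, 0, 3), own-thread bump on W1 → (0, 1, 0, 3)
merge at G (invoked 12): VC(E)=(0, 1, 0, 3), own-thread bump on W1 → (0, 2, 0, 3)
merge at I (invoked 14): VC(H)=(0, 0, 0, 4), own-thread bump on W0 → (1, 0, 0, 4)
merge at J (invoked 18): VC(I)=(1, 0, 0, 4), own-thread bump on W0 → (2, 0, 0, 4)
target: VC(A) = (0, 0, 0, 1)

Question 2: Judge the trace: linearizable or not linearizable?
linearizable

a witness: B, A, C, D, F, E, G, H, I, J
after step 1 (B load() → 3): value 3
after step 2 (A store(85)): value 85
after step 3 (C store(32)): value 32
after step 4 (D store(95)): value 95
after step 5 (F store(59)): value 59
after step 6 (E load() → 59): value 59
after step 7 (G store(46)): value 46
after step 8 (H store(13)): value 13
after step 9 (I load() → 13): value 13
after step 10 (J store(47)): value 47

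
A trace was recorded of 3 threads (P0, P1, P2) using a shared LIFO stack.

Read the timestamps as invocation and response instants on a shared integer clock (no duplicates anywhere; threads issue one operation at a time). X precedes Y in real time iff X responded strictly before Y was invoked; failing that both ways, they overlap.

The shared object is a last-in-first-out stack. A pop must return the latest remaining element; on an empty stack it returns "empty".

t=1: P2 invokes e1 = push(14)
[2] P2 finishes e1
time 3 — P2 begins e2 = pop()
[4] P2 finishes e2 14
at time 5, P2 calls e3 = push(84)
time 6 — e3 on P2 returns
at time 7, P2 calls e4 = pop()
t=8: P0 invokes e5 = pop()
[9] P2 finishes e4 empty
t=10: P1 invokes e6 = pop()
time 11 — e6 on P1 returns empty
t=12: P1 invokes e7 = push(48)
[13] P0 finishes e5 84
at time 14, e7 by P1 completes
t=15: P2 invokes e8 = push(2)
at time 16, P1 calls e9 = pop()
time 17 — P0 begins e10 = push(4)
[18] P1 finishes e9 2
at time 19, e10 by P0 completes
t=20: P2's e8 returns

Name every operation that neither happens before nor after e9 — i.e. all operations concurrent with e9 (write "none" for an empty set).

e9 spans [16,18]: anything still running between times 16 and 18 counts as concurrent
e1 [1,2]: before
e2 [3,4]: before
e3 [5,6]: before
e4 [7,9]: before
e5 [8,13]: before
e6 [10,11]: before
e7 [12,14]: before
e8 [15,20]: concurrent
e10 [17,19]: concurrent

e10, e8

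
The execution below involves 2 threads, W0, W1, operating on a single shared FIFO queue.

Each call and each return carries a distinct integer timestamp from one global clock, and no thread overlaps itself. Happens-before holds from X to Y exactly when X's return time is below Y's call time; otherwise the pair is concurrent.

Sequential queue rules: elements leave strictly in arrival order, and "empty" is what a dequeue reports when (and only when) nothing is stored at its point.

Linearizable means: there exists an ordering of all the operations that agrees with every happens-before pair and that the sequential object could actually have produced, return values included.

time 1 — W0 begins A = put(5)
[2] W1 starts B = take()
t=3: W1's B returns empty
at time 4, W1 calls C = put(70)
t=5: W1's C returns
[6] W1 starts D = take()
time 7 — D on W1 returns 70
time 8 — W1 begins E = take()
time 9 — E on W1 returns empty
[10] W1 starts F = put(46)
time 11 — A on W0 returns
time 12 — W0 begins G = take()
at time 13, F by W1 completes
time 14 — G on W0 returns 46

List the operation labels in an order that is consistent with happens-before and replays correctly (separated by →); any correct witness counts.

B → C → D → E → F → A → G

1. B take() → empty, leaving queue <>
2. C put(70), leaving queue <70>
3. D take() → 70, leaving queue <>
4. E take() → empty, leaving queue <>
5. F put(46), leaving queue <46>
6. A put(5), leaving queue <46,5>
7. G take() → 46, leaving queue <5>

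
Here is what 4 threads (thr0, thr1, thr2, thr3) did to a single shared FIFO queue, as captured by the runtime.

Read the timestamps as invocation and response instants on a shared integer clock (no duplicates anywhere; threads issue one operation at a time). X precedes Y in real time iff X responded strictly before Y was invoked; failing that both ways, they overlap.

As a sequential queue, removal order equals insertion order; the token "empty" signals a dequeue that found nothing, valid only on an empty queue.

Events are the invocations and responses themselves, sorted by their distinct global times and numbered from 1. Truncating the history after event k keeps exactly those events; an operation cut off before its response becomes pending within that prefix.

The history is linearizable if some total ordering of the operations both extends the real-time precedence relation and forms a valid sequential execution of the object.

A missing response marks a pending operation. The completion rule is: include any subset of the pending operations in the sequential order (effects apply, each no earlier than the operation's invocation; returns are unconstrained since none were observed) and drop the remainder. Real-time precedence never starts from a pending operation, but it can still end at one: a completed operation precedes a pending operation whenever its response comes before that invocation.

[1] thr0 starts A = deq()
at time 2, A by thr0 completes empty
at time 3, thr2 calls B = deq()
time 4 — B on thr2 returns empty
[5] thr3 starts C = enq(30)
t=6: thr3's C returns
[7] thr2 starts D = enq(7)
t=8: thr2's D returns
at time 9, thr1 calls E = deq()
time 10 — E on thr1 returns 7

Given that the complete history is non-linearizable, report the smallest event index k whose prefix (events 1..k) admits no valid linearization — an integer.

10

one valid order for events 1..9 is A, B, C, D:
step 1: A deq() → empty — queue <>
step 2: B deq() → empty — queue <>
step 3: C enq(30) — queue <30>
step 4: D enq(7) — queue <30,7>
at event 10 (E's time-10 response) nothing linearizes any more
take A, B, C, D, E: step 5 already fails, because E deq() → 7 cannot occur there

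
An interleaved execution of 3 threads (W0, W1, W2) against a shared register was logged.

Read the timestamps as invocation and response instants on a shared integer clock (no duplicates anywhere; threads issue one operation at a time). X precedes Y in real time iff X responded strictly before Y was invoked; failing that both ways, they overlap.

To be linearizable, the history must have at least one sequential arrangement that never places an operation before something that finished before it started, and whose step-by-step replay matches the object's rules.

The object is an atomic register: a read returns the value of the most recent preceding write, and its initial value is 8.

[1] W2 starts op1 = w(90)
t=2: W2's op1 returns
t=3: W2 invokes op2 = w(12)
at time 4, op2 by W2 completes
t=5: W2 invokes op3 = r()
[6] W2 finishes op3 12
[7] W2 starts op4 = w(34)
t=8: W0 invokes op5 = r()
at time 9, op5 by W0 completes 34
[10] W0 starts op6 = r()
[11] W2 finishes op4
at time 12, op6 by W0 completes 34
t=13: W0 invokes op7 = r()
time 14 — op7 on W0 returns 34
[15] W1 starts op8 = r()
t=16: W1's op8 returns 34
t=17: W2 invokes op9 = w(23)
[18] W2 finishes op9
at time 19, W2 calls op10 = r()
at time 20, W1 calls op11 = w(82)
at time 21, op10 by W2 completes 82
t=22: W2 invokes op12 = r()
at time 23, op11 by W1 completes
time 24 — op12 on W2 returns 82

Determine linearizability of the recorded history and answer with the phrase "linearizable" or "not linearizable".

witness order: op1, op2, op3, op4, op5, op6, op7, op8, op9, op11, op10, op12
step 1: op1 w(90) — value 90
step 2: op2 w(12) — value 12
step 3: op3 r() → 12 — value 12
step 4: op4 w(34) — value 34
step 5: op5 r() → 34 — value 34
step 6: op6 r() → 34 — value 34
step 7: op7 r() → 34 — value 34
step 8: op8 r() → 34 — value 34
step 9: op9 w(23) — value 23
step 10: op11 w(82) — value 82
step 11: op10 r() → 82 — value 82
step 12: op12 r() → 82 — value 82

linearizable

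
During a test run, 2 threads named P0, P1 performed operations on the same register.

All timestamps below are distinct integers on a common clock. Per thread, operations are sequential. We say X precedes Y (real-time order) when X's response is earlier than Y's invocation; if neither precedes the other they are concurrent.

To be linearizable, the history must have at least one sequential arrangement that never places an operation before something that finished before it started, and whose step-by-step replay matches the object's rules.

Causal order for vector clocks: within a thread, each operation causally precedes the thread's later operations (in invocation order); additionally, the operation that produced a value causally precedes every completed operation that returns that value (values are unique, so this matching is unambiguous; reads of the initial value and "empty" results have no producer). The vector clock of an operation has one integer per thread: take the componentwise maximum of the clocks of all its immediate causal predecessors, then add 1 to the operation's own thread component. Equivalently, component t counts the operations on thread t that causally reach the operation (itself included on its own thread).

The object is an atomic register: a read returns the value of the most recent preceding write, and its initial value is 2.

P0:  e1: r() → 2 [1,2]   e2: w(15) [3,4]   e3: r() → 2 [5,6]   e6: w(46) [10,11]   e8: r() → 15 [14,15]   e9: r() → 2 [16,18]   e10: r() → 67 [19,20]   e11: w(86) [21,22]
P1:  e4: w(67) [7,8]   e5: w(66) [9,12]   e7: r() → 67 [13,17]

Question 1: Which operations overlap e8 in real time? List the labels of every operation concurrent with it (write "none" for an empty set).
Answer: e7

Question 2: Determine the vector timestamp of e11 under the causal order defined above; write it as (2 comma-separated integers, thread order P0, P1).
Answer: (8, 1)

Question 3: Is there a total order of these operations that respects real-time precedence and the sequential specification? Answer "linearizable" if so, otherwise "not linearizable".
events 1..5 are fine; event 6 — the response of e3 at time 6 — makes the prefix non-linearizable
exactly one order of the 3 completed ops respects real time; the register replay fails
take e1, e2, e3: step 3 already fails, because e3 r() → 2 cannot occur there

not linearizable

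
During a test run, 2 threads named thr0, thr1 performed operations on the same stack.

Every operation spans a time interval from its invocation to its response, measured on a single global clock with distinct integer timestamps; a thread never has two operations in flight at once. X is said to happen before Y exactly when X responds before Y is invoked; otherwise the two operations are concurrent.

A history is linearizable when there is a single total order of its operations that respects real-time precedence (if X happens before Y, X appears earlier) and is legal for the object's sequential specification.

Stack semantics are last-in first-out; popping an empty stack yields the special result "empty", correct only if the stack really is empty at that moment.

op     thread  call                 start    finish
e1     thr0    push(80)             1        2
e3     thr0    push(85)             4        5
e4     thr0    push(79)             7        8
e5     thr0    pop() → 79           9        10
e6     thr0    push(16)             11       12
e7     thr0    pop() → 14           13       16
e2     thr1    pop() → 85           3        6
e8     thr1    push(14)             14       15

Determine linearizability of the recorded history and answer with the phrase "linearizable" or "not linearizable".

linearizable

witness order: e1, e3, e2, e4, e5, e6, e8, e7
after step 1 (e1 push(80)): stack <80>
after step 2 (e3 push(85)): stack <80,85>
after step 3 (e2 pop() → 85): stack <80>
after step 4 (e4 push(79)): stack <80,79>
after step 5 (e5 pop() → 79): stack <80>
after step 6 (e6 push(16)): stack <80,16>
after step 7 (e8 push(14)): stack <80,16,14>
after step 8 (e7 pop() → 14): stack <80,16>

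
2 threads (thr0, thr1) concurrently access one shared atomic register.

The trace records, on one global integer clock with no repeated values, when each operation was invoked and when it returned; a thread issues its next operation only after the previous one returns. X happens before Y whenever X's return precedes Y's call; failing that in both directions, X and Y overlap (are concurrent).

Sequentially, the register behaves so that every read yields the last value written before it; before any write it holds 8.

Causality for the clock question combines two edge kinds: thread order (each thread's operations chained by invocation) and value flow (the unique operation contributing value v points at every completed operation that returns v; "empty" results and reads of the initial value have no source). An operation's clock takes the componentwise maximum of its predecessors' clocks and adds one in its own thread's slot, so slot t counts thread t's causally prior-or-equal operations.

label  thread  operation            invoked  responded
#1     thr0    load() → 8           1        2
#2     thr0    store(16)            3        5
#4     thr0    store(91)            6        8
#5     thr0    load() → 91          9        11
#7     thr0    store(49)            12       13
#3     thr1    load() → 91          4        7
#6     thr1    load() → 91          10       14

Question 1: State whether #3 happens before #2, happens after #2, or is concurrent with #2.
Answer: concurrent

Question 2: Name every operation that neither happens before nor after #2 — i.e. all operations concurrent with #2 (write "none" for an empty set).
Answer: #3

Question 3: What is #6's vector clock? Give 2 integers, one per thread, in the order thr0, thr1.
Answer: (3, 2)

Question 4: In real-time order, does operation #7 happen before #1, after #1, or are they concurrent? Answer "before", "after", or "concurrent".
Answer: after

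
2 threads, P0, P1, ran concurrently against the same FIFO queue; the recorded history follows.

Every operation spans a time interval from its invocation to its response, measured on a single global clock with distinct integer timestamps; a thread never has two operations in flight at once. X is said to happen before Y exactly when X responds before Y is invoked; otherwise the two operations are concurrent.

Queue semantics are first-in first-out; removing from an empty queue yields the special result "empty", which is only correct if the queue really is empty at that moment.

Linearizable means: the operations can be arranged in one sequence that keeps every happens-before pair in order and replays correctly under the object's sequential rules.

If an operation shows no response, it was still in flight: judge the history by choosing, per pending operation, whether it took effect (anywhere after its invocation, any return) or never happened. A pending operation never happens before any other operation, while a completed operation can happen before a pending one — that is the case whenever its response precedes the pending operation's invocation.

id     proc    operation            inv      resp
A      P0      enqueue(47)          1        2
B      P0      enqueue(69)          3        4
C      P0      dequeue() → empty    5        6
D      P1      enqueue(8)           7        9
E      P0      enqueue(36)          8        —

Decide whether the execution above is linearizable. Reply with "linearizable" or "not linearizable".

not linearizable

cut after 5 events: linearizable; cut after 6 events (C responds, time 6): not linearizable
exactly one order of the 3 completed ops respects real time; the FIFO queue replay fails
take A, B, C: step 3 already fails, because C dequeue() → empty cannot occur there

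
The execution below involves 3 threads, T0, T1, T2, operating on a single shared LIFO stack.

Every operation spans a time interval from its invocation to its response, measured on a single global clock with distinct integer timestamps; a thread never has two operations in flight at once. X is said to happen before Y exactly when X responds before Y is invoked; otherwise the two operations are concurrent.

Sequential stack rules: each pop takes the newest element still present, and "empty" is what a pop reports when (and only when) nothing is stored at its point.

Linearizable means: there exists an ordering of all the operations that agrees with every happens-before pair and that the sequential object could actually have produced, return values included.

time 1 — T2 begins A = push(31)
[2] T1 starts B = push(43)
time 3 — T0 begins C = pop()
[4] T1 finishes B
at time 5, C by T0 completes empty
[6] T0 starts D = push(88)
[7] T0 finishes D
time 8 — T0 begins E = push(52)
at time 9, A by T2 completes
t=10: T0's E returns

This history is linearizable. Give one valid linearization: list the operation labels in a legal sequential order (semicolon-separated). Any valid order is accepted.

step 1: C pop() → empty — stack <>
step 2: A push(31) — stack <31>
step 3: B push(43) — stack <31,43>
step 4: D push(88) — stack <31,43,88>
step 5: E push(52) — stack <31,43,88,52>

C; A; B; D; E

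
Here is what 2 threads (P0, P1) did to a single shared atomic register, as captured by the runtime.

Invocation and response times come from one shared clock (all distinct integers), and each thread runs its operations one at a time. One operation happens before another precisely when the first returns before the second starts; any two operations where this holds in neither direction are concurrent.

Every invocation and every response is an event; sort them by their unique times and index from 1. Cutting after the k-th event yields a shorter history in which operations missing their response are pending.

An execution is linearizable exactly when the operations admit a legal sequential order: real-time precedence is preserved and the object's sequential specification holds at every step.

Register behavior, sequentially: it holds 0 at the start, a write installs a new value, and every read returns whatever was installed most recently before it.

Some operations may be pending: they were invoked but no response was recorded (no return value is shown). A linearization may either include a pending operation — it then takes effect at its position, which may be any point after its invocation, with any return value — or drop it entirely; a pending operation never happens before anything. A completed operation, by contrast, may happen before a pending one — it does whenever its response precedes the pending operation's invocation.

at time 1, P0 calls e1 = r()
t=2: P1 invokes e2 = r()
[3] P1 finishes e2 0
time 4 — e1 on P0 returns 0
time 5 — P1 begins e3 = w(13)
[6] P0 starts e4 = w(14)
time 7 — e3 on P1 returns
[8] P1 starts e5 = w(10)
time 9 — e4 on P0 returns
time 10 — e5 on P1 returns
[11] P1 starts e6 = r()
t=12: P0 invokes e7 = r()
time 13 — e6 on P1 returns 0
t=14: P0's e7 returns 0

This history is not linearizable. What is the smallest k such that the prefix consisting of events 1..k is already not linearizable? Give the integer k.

events 1..12 are linearizable, e.g. via e1, e2, e3, e4, e5:
after step 1 (e1 r() → 0): value 0
after step 2 (e2 r() → 0): value 0
after step 3 (e3 w(13)): value 13
after step 4 (e4 w(14)): value 14
after step 5 (e5 w(10)): value 10
at event 13 (e6's time-13 response) nothing linearizes any more
include/drop combinations of the 1 pending operation (e7) were all tried; none helps
e.g. e1, e2, e3, e4, e5, e6 (pending dropped): illegal at step 6, since e6 r() → 0 cannot apply there
e.g. e1, e2, e3, e5, e4, e6 (pending dropped): illegal at step 6, since e6 r() → 0 cannot apply there

13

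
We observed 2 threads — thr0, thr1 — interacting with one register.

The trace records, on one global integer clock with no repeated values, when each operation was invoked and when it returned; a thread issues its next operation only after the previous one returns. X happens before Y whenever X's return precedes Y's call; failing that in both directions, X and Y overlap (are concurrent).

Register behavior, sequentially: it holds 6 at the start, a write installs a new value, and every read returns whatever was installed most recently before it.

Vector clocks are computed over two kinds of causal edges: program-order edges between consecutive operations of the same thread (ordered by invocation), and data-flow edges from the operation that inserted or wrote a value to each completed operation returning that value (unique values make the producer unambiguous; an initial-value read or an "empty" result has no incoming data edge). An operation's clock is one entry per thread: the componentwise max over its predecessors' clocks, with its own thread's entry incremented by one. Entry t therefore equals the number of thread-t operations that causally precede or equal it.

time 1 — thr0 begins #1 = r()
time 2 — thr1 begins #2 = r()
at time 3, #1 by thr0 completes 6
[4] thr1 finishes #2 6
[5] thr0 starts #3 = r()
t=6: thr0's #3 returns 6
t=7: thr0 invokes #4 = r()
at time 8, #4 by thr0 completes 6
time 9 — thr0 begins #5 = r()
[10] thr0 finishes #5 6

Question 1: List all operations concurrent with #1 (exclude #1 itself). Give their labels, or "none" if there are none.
#2

#1 spans [1,3]; an op avoiding the whole window 1..3 is ordered, any other is concurrent
#2 [2,4]: concurrent
#3 [5,6]: after
#4 [7,8]: after
#5 [9,10]: after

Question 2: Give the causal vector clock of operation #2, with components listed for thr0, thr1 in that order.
(0, 1)

#2 (invocation 2): nothing precedes it; thr1's component alone gives (0, 1)
#1 (invocation 1): nothing precedes it; thr0's component alone gives (1, 0)
invoked at 5, #3 merges VC(#1)=(1, 0) and bumps thr0's slot → (2, 0)
invoked at 7, #4 merges VC(#3)=(2, 0) and bumps thr0's slot → (3, 0)
invoked at 9, #5 merges VC(#4)=(3, 0) and bumps thr0's slot → (4, 0)
target: VC(#2) = (0, 1)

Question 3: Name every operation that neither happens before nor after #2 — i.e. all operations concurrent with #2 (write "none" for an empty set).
#1

#2 spans [2,4]: anything still running between times 2 and 4 counts as concurrent
#1 [1,3]: concurrent
#3 [5,6]: after
#4 [7,8]: after
#5 [9,10]: after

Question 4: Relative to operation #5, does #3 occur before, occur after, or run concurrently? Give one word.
before

#3 spans [5,6], #5 spans [9,10]
resp(#3)=6 < inv(#5)=9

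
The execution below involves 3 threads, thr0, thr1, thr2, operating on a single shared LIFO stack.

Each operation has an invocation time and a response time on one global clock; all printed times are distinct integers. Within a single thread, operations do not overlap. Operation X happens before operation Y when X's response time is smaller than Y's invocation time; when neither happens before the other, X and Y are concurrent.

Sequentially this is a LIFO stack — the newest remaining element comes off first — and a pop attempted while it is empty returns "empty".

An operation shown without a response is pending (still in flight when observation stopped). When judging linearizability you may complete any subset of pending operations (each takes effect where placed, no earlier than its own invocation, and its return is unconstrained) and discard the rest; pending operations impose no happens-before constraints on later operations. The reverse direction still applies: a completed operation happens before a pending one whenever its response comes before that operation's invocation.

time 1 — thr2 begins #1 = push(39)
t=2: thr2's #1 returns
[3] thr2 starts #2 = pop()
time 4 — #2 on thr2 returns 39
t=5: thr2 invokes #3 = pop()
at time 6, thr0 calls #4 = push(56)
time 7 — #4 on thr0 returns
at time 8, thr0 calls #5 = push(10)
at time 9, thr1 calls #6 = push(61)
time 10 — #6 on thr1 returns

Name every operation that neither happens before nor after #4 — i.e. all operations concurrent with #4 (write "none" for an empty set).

#3

#4 spans [6,7]; an op avoiding the whole window 6..7 is ordered, any other is concurrent
#1 [1,2]: before
#2 [3,4]: before
#3 [5,…): concurrent
#5 [8,…): after
#6 [9,10]: after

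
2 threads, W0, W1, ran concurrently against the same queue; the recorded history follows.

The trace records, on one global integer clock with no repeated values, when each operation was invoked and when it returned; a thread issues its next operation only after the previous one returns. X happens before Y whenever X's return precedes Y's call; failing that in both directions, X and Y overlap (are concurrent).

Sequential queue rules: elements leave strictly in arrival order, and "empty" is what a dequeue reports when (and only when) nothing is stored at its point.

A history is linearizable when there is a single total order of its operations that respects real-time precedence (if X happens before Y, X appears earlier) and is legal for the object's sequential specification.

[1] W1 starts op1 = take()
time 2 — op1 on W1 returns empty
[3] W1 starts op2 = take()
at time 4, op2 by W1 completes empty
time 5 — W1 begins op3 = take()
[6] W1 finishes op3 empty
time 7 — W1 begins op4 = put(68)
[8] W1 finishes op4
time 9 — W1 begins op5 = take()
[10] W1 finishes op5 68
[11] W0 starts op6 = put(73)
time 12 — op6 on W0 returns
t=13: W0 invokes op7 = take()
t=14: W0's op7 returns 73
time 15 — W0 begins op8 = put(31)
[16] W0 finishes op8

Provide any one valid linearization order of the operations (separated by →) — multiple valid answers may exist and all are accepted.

op1 → op2 → op3 → op4 → op5 → op6 → op7 → op8

after step 1 (op1 take() → empty): queue <>
after step 2 (op2 take() → empty): queue <>
after step 3 (op3 take() → empty): queue <>
after step 4 (op4 put(68)): queue <68>
after step 5 (op5 take() → 68): queue <>
after step 6 (op6 put(73)): queue <73>
after step 7 (op7 take() → 73): queue <>
after step 8 (op8 put(31)): queue <31>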